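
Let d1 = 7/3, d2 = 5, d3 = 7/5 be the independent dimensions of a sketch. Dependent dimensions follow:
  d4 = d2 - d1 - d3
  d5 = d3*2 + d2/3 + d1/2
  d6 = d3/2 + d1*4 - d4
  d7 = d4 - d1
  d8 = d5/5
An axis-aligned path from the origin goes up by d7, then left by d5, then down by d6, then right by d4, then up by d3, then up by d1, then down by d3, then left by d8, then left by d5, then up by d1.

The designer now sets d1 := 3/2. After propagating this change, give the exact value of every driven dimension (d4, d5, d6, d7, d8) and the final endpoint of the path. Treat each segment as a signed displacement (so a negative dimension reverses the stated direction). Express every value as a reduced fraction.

d4 = 21/10
d5 = 313/60
d6 = 23/5
d7 = 3/5
d8 = 313/300
endpoint = (-2813/300, -1)

Apply edit: d1 := 3/2
  d4 = d2 - d1 - d3 = 21/10
  d5 = d3*2 + d2/3 + d1/2 = 313/60
  d6 = d3/2 + d1*4 - d4 = 23/5
  d7 = d4 - d1 = 3/5
  d8 = d5/5 = 313/300
Walk from origin (0, 0):
  seg 1: up by d7 = 3/5 → (0, 3/5)
  seg 2: left by d5 = 313/60 → (-313/60, 3/5)
  seg 3: down by d6 = 23/5 → (-313/60, -4)
  seg 4: right by d4 = 21/10 → (-187/60, -4)
  seg 5: up by d3 = 7/5 → (-187/60, -13/5)
  seg 6: up by d1 = 3/2 → (-187/60, -11/10)
  seg 7: down by d3 = 7/5 → (-187/60, -5/2)
  seg 8: left by d8 = 313/300 → (-104/25, -5/2)
  seg 9: left by d5 = 313/60 → (-2813/300, -5/2)
  seg 10: up by d1 = 3/2 → (-2813/300, -1)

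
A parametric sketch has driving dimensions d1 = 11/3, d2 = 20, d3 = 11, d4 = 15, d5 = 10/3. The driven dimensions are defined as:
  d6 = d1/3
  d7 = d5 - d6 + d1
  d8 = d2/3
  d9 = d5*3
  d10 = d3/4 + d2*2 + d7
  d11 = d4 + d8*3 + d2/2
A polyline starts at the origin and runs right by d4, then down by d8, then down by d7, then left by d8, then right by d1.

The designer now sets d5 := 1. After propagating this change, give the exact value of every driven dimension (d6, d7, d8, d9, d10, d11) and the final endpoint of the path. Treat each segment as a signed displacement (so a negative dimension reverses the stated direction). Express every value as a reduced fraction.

d6 = 11/9
d7 = 31/9
d8 = 20/3
d9 = 3
d10 = 1663/36
d11 = 45
endpoint = (12, -91/9)

Apply edit: d5 := 1
  d6 = d1/3 = 11/9
  d7 = d5 - d6 + d1 = 31/9
  d8 = d2/3 = 20/3
  d9 = d5*3 = 3
  d10 = d3/4 + d2*2 + d7 = 1663/36
  d11 = d4 + d8*3 + d2/2 = 45
Walk from origin (0, 0):
  seg 1: right by d4 = 15 → (15, 0)
  seg 2: down by d8 = 20/3 → (15, -20/3)
  seg 3: down by d7 = 31/9 → (15, -91/9)
  seg 4: left by d8 = 20/3 → (25/3, -91/9)
  seg 5: right by d1 = 11/3 → (12, -91/9)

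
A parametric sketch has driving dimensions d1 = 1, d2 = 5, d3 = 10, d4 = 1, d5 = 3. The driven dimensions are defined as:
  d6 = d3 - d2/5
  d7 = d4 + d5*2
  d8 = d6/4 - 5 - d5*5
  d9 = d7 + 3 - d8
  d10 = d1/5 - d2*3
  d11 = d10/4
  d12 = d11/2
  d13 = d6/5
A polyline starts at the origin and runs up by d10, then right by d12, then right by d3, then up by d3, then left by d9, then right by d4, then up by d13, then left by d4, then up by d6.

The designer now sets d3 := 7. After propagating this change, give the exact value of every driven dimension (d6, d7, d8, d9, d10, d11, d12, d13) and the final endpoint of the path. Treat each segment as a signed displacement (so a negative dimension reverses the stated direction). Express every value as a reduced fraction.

d6 = 6
d7 = 7
d8 = -37/2
d9 = 57/2
d10 = -74/5
d11 = -37/10
d12 = -37/20
d13 = 6/5
endpoint = (-467/20, -3/5)

Apply edit: d3 := 7
  d6 = d3 - d2/5 = 6
  d7 = d4 + d5*2 = 7
  d8 = d6/4 - 5 - d5*5 = -37/2
  d9 = d7 + 3 - d8 = 57/2
  d10 = d1/5 - d2*3 = -74/5
  d11 = d10/4 = -37/10
  d12 = d11/2 = -37/20
  d13 = d6/5 = 6/5
Walk from origin (0, 0):
  seg 1: up by d10 = -74/5 → (0, -74/5)
  seg 2: right by d12 = -37/20 → (-37/20, -74/5)
  seg 3: right by d3 = 7 → (103/20, -74/5)
  seg 4: up by d3 = 7 → (103/20, -39/5)
  seg 5: left by d9 = 57/2 → (-467/20, -39/5)
  seg 6: right by d4 = 1 → (-447/20, -39/5)
  seg 7: up by d13 = 6/5 → (-447/20, -33/5)
  seg 8: left by d4 = 1 → (-467/20, -33/5)
  seg 9: up by d6 = 6 → (-467/20, -3/5)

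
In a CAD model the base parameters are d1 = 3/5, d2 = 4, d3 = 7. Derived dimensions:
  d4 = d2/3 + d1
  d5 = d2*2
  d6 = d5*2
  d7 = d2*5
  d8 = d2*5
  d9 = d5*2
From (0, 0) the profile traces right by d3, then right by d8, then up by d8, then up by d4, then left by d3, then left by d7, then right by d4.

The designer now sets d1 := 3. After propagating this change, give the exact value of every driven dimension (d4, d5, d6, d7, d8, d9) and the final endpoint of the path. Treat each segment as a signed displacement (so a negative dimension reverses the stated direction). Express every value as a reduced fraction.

Apply edit: d1 := 3
  d4 = d2/3 + d1 = 13/3
  d5 = d2*2 = 8
  d6 = d5*2 = 16
  d7 = d2*5 = 20
  d8 = d2*5 = 20
  d9 = d5*2 = 16
Walk from origin (0, 0):
  seg 1: right by d3 = 7 → (7, 0)
  seg 2: right by d8 = 20 → (27, 0)
  seg 3: up by d8 = 20 → (27, 20)
  seg 4: up by d4 = 13/3 → (27, 73/3)
  seg 5: left by d3 = 7 → (20, 73/3)
  seg 6: left by d7 = 20 → (0, 73/3)
  seg 7: right by d4 = 13/3 → (13/3, 73/3)

d4 = 13/3
d5 = 8
d6 = 16
d7 = 20
d8 = 20
d9 = 16
endpoint = (13/3, 73/3)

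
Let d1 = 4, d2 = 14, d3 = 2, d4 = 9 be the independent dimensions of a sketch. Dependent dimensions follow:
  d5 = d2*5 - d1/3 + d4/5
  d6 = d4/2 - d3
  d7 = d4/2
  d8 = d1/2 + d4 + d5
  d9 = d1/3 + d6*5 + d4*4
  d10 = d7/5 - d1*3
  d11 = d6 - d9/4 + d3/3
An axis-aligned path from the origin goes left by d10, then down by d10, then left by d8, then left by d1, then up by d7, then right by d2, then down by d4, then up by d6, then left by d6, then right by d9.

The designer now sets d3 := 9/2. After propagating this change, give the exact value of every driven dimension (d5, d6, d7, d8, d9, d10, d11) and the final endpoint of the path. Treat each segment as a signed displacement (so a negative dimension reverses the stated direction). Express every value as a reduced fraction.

Apply edit: d3 := 9/2
  d5 = d2*5 - d1/3 + d4/5 = 1057/15
  d6 = d4/2 - d3 = 0
  d7 = d4/2 = 9/2
  d8 = d1/2 + d4 + d5 = 1222/15
  d9 = d1/3 + d6*5 + d4*4 = 112/3
  d10 = d7/5 - d1*3 = -111/10
  d11 = d6 - d9/4 + d3/3 = -47/6
Walk from origin (0, 0):
  seg 1: left by d10 = -111/10 → (111/10, 0)
  seg 2: down by d10 = -111/10 → (111/10, 111/10)
  seg 3: left by d8 = 1222/15 → (-2111/30, 111/10)
  seg 4: left by d1 = 4 → (-2231/30, 111/10)
  seg 5: up by d7 = 9/2 → (-2231/30, 78/5)
  seg 6: right by d2 = 14 → (-1811/30, 78/5)
  seg 7: down by d4 = 9 → (-1811/30, 33/5)
  seg 8: up by d6 = 0 → (-1811/30, 33/5)
  seg 9: left by d6 = 0 → (-1811/30, 33/5)
  seg 10: right by d9 = 112/3 → (-691/30, 33/5)

d5 = 1057/15
d6 = 0
d7 = 9/2
d8 = 1222/15
d9 = 112/3
d10 = -111/10
d11 = -47/6
endpoint = (-691/30, 33/5)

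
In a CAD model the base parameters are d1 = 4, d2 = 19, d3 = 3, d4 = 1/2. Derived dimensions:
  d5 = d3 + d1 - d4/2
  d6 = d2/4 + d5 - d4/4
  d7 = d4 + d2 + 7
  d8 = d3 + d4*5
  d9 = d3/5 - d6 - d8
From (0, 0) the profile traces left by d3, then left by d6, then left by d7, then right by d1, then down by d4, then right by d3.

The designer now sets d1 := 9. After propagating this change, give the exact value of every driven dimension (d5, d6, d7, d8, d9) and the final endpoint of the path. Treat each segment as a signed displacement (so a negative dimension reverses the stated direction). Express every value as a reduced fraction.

d5 = 47/4
d6 = 131/8
d7 = 53/2
d8 = 11/2
d9 = -851/40
endpoint = (-271/8, -1/2)

Apply edit: d1 := 9
  d5 = d3 + d1 - d4/2 = 47/4
  d6 = d2/4 + d5 - d4/4 = 131/8
  d7 = d4 + d2 + 7 = 53/2
  d8 = d3 + d4*5 = 11/2
  d9 = d3/5 - d6 - d8 = -851/40
Walk from origin (0, 0):
  seg 1: left by d3 = 3 → (-3, 0)
  seg 2: left by d6 = 131/8 → (-155/8, 0)
  seg 3: left by d7 = 53/2 → (-367/8, 0)
  seg 4: right by d1 = 9 → (-295/8, 0)
  seg 5: down by d4 = 1/2 → (-295/8, -1/2)
  seg 6: right by d3 = 3 → (-271/8, -1/2)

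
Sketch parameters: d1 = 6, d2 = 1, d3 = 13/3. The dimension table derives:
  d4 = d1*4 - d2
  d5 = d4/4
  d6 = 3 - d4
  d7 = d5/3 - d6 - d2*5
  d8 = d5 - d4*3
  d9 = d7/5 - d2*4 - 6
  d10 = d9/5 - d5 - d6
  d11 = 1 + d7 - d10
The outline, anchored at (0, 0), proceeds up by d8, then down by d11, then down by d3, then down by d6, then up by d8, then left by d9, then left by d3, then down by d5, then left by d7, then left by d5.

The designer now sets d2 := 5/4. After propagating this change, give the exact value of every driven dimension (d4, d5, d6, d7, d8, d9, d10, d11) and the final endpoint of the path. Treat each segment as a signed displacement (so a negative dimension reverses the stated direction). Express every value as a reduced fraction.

d4 = 91/4
d5 = 91/16
d6 = -79/4
d7 = 739/48
d8 = -1001/16
d9 = -1901/240
d10 = 7487/600
d11 = 1567/400
endpoint = (-4199/240, -17897/150)

Apply edit: d2 := 5/4
  d4 = d1*4 - d2 = 91/4
  d5 = d4/4 = 91/16
  d6 = 3 - d4 = -79/4
  d7 = d5/3 - d6 - d2*5 = 739/48
  d8 = d5 - d4*3 = -1001/16
  d9 = d7/5 - d2*4 - 6 = -1901/240
  d10 = d9/5 - d5 - d6 = 7487/600
  d11 = 1 + d7 - d10 = 1567/400
Walk from origin (0, 0):
  seg 1: up by d8 = -1001/16 → (0, -1001/16)
  seg 2: down by d11 = 1567/400 → (0, -1662/25)
  seg 3: down by d3 = 13/3 → (0, -5311/75)
  seg 4: down by d6 = -79/4 → (0, -15319/300)
  seg 5: up by d8 = -1001/16 → (0, -136351/1200)
  seg 6: left by d9 = -1901/240 → (1901/240, -136351/1200)
  seg 7: left by d3 = 13/3 → (287/80, -136351/1200)
  seg 8: down by d5 = 91/16 → (287/80, -17897/150)
  seg 9: left by d7 = 739/48 → (-1417/120, -17897/150)
  seg 10: left by d5 = 91/16 → (-4199/240, -17897/150)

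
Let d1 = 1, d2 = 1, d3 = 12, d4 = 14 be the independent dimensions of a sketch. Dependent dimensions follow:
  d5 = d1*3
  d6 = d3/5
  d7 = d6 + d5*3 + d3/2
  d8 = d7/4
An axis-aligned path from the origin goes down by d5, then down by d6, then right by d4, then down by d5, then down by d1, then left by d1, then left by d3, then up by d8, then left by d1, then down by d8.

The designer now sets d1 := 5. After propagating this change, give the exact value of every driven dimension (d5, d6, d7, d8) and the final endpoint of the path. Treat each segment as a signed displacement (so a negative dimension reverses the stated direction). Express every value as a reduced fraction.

d5 = 15
d6 = 12/5
d7 = 267/5
d8 = 267/20
endpoint = (-8, -187/5)

Apply edit: d1 := 5
  d5 = d1*3 = 15
  d6 = d3/5 = 12/5
  d7 = d6 + d5*3 + d3/2 = 267/5
  d8 = d7/4 = 267/20
Walk from origin (0, 0):
  seg 1: down by d5 = 15 → (0, -15)
  seg 2: down by d6 = 12/5 → (0, -87/5)
  seg 3: right by d4 = 14 → (14, -87/5)
  seg 4: down by d5 = 15 → (14, -162/5)
  seg 5: down by d1 = 5 → (14, -187/5)
  seg 6: left by d1 = 5 → (9, -187/5)
  seg 7: left by d3 = 12 → (-3, -187/5)
  seg 8: up by d8 = 267/20 → (-3, -481/20)
  seg 9: left by d1 = 5 → (-8, -481/20)
  seg 10: down by d8 = 267/20 → (-8, -187/5)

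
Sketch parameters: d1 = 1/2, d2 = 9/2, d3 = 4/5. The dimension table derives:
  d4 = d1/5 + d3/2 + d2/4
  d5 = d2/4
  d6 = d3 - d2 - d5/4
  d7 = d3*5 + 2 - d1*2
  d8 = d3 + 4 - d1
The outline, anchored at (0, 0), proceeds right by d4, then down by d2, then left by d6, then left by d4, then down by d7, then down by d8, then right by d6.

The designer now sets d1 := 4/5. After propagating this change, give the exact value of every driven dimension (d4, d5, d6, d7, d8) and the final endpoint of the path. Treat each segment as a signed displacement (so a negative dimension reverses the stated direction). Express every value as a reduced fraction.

Apply edit: d1 := 4/5
  d4 = d1/5 + d3/2 + d2/4 = 337/200
  d5 = d2/4 = 9/8
  d6 = d3 - d2 - d5/4 = -637/160
  d7 = d3*5 + 2 - d1*2 = 22/5
  d8 = d3 + 4 - d1 = 4
Walk from origin (0, 0):
  seg 1: right by d4 = 337/200 → (337/200, 0)
  seg 2: down by d2 = 9/2 → (337/200, -9/2)
  seg 3: left by d6 = -637/160 → (4533/800, -9/2)
  seg 4: left by d4 = 337/200 → (637/160, -9/2)
  seg 5: down by d7 = 22/5 → (637/160, -89/10)
  seg 6: down by d8 = 4 → (637/160, -129/10)
  seg 7: right by d6 = -637/160 → (0, -129/10)

d4 = 337/200
d5 = 9/8
d6 = -637/160
d7 = 22/5
d8 = 4
endpoint = (0, -129/10)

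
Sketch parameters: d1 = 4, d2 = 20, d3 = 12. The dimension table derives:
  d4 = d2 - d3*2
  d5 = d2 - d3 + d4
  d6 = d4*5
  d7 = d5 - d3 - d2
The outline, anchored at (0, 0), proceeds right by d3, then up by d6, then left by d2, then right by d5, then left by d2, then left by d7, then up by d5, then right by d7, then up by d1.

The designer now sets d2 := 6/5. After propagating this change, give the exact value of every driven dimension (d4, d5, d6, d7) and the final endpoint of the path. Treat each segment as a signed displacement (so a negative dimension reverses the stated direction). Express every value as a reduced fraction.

d4 = -114/5
d5 = -168/5
d6 = -114
d7 = -234/5
endpoint = (-24, -718/5)

Apply edit: d2 := 6/5
  d4 = d2 - d3*2 = -114/5
  d5 = d2 - d3 + d4 = -168/5
  d6 = d4*5 = -114
  d7 = d5 - d3 - d2 = -234/5
Walk from origin (0, 0):
  seg 1: right by d3 = 12 → (12, 0)
  seg 2: up by d6 = -114 → (12, -114)
  seg 3: left by d2 = 6/5 → (54/5, -114)
  seg 4: right by d5 = -168/5 → (-114/5, -114)
  seg 5: left by d2 = 6/5 → (-24, -114)
  seg 6: left by d7 = -234/5 → (114/5, -114)
  seg 7: up by d5 = -168/5 → (114/5, -738/5)
  seg 8: right by d7 = -234/5 → (-24, -738/5)
  seg 9: up by d1 = 4 → (-24, -718/5)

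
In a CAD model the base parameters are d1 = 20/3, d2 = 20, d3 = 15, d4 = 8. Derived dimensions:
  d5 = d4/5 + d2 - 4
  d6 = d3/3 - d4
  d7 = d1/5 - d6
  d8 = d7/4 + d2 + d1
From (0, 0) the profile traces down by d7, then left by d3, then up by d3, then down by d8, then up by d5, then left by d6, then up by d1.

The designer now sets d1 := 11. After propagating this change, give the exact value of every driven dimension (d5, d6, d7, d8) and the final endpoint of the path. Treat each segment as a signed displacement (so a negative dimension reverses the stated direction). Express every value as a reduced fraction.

Apply edit: d1 := 11
  d5 = d4/5 + d2 - 4 = 88/5
  d6 = d3/3 - d4 = -3
  d7 = d1/5 - d6 = 26/5
  d8 = d7/4 + d2 + d1 = 323/10
Walk from origin (0, 0):
  seg 1: down by d7 = 26/5 → (0, -26/5)
  seg 2: left by d3 = 15 → (-15, -26/5)
  seg 3: up by d3 = 15 → (-15, 49/5)
  seg 4: down by d8 = 323/10 → (-15, -45/2)
  seg 5: up by d5 = 88/5 → (-15, -49/10)
  seg 6: left by d6 = -3 → (-12, -49/10)
  seg 7: up by d1 = 11 → (-12, 61/10)

d5 = 88/5
d6 = -3
d7 = 26/5
d8 = 323/10
endpoint = (-12, 61/10)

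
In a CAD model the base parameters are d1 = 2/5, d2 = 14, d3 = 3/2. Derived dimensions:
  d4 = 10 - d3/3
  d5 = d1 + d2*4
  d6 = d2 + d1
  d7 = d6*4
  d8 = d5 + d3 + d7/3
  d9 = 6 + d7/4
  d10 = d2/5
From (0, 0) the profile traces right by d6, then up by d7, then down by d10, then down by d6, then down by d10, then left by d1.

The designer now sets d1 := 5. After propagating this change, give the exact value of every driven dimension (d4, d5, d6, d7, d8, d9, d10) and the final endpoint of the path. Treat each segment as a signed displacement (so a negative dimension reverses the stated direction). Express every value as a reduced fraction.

d4 = 19/2
d5 = 61
d6 = 19
d7 = 76
d8 = 527/6
d9 = 25
d10 = 14/5
endpoint = (14, 257/5)

Apply edit: d1 := 5
  d4 = 10 - d3/3 = 19/2
  d5 = d1 + d2*4 = 61
  d6 = d2 + d1 = 19
  d7 = d6*4 = 76
  d8 = d5 + d3 + d7/3 = 527/6
  d9 = 6 + d7/4 = 25
  d10 = d2/5 = 14/5
Walk from origin (0, 0):
  seg 1: right by d6 = 19 → (19, 0)
  seg 2: up by d7 = 76 → (19, 76)
  seg 3: down by d10 = 14/5 → (19, 366/5)
  seg 4: down by d6 = 19 → (19, 271/5)
  seg 5: down by d10 = 14/5 → (19, 257/5)
  seg 6: left by d1 = 5 → (14, 257/5)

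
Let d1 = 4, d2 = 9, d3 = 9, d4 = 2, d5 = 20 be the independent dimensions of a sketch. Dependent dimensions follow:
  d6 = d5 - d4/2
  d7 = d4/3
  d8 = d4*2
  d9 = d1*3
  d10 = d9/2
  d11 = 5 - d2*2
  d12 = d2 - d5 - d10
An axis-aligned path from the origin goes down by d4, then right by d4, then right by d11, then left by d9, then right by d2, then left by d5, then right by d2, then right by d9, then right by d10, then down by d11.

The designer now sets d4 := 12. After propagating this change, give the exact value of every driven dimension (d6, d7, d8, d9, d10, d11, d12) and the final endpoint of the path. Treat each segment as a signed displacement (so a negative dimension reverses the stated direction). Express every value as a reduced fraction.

Apply edit: d4 := 12
  d6 = d5 - d4/2 = 14
  d7 = d4/3 = 4
  d8 = d4*2 = 24
  d9 = d1*3 = 12
  d10 = d9/2 = 6
  d11 = 5 - d2*2 = -13
  d12 = d2 - d5 - d10 = -17
Walk from origin (0, 0):
  seg 1: down by d4 = 12 → (0, -12)
  seg 2: right by d4 = 12 → (12, -12)
  seg 3: right by d11 = -13 → (-1, -12)
  seg 4: left by d9 = 12 → (-13, -12)
  seg 5: right by d2 = 9 → (-4, -12)
  seg 6: left by d5 = 20 → (-24, -12)
  seg 7: right by d2 = 9 → (-15, -12)
  seg 8: right by d9 = 12 → (-3, -12)
  seg 9: right by d10 = 6 → (3, -12)
  seg 10: down by d11 = -13 → (3, 1)

d6 = 14
d7 = 4
d8 = 24
d9 = 12
d10 = 6
d11 = -13
d12 = -17
endpoint = (3, 1)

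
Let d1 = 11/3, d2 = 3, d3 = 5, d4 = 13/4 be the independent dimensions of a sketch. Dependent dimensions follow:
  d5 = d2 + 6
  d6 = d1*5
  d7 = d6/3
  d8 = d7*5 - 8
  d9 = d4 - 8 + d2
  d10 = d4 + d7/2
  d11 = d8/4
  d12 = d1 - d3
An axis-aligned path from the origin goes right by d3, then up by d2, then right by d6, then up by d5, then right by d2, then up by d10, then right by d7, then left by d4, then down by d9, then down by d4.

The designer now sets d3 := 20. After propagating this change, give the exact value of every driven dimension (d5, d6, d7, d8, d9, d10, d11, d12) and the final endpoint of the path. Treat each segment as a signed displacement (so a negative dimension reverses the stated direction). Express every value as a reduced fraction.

d5 = 9
d6 = 55/3
d7 = 55/9
d8 = 203/9
d9 = -7/4
d10 = 227/36
d11 = 203/36
d12 = -49/3
endpoint = (1591/36, 605/36)

Apply edit: d3 := 20
  d5 = d2 + 6 = 9
  d6 = d1*5 = 55/3
  d7 = d6/3 = 55/9
  d8 = d7*5 - 8 = 203/9
  d9 = d4 - 8 + d2 = -7/4
  d10 = d4 + d7/2 = 227/36
  d11 = d8/4 = 203/36
  d12 = d1 - d3 = -49/3
Walk from origin (0, 0):
  seg 1: right by d3 = 20 → (20, 0)
  seg 2: up by d2 = 3 → (20, 3)
  seg 3: right by d6 = 55/3 → (115/3, 3)
  seg 4: up by d5 = 9 → (115/3, 12)
  seg 5: right by d2 = 3 → (124/3, 12)
  seg 6: up by d10 = 227/36 → (124/3, 659/36)
  seg 7: right by d7 = 55/9 → (427/9, 659/36)
  seg 8: left by d4 = 13/4 → (1591/36, 659/36)
  seg 9: down by d9 = -7/4 → (1591/36, 361/18)
  seg 10: down by d4 = 13/4 → (1591/36, 605/36)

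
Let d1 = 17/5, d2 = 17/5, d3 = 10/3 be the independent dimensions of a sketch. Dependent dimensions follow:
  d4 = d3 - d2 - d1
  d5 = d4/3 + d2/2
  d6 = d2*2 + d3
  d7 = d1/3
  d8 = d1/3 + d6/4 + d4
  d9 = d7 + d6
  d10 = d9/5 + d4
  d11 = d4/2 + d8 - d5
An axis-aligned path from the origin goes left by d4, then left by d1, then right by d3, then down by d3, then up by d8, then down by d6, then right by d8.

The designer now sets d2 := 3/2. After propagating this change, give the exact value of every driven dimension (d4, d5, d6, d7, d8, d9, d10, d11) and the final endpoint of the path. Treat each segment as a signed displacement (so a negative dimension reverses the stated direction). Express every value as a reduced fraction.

Apply edit: d2 := 3/2
  d4 = d3 - d2 - d1 = -47/30
  d5 = d4/3 + d2/2 = 41/180
  d6 = d2*2 + d3 = 19/3
  d7 = d1/3 = 17/15
  d8 = d1/3 + d6/4 + d4 = 23/20
  d9 = d7 + d6 = 112/15
  d10 = d9/5 + d4 = -11/150
  d11 = d4/2 + d8 - d5 = 5/36
Walk from origin (0, 0):
  seg 1: left by d4 = -47/30 → (47/30, 0)
  seg 2: left by d1 = 17/5 → (-11/6, 0)
  seg 3: right by d3 = 10/3 → (3/2, 0)
  seg 4: down by d3 = 10/3 → (3/2, -10/3)
  seg 5: up by d8 = 23/20 → (3/2, -131/60)
  seg 6: down by d6 = 19/3 → (3/2, -511/60)
  seg 7: right by d8 = 23/20 → (53/20, -511/60)

d4 = -47/30
d5 = 41/180
d6 = 19/3
d7 = 17/15
d8 = 23/20
d9 = 112/15
d10 = -11/150
d11 = 5/36
endpoint = (53/20, -511/60)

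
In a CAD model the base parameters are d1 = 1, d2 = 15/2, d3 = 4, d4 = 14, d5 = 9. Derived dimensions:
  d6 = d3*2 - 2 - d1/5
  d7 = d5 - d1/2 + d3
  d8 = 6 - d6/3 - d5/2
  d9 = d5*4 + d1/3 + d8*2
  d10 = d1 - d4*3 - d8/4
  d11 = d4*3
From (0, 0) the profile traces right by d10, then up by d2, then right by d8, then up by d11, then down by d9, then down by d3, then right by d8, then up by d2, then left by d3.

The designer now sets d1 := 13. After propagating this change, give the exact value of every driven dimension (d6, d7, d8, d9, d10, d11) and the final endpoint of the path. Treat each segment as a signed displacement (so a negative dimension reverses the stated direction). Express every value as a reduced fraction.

Apply edit: d1 := 13
  d6 = d3*2 - 2 - d1/5 = 17/5
  d7 = d5 - d1/2 + d3 = 13/2
  d8 = 6 - d6/3 - d5/2 = 11/30
  d9 = d5*4 + d1/3 + d8*2 = 616/15
  d10 = d1 - d4*3 - d8/4 = -3491/120
  d11 = d4*3 = 42
Walk from origin (0, 0):
  seg 1: right by d10 = -3491/120 → (-3491/120, 0)
  seg 2: up by d2 = 15/2 → (-3491/120, 15/2)
  seg 3: right by d8 = 11/30 → (-1149/40, 15/2)
  seg 4: up by d11 = 42 → (-1149/40, 99/2)
  seg 5: down by d9 = 616/15 → (-1149/40, 253/30)
  seg 6: down by d3 = 4 → (-1149/40, 133/30)
  seg 7: right by d8 = 11/30 → (-3403/120, 133/30)
  seg 8: up by d2 = 15/2 → (-3403/120, 179/15)
  seg 9: left by d3 = 4 → (-3883/120, 179/15)

d6 = 17/5
d7 = 13/2
d8 = 11/30
d9 = 616/15
d10 = -3491/120
d11 = 42
endpoint = (-3883/120, 179/15)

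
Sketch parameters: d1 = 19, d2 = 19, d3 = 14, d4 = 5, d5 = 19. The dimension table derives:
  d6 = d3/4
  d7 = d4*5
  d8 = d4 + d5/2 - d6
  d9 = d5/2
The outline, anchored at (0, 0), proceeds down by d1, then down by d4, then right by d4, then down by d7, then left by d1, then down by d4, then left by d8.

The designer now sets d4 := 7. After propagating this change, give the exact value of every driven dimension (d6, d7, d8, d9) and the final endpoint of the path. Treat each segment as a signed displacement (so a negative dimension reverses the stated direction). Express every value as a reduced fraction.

Apply edit: d4 := 7
  d6 = d3/4 = 7/2
  d7 = d4*5 = 35
  d8 = d4 + d5/2 - d6 = 13
  d9 = d5/2 = 19/2
Walk from origin (0, 0):
  seg 1: down by d1 = 19 → (0, -19)
  seg 2: down by d4 = 7 → (0, -26)
  seg 3: right by d4 = 7 → (7, -26)
  seg 4: down by d7 = 35 → (7, -61)
  seg 5: left by d1 = 19 → (-12, -61)
  seg 6: down by d4 = 7 → (-12, -68)
  seg 7: left by d8 = 13 → (-25, -68)

d6 = 7/2
d7 = 35
d8 = 13
d9 = 19/2
endpoint = (-25, -68)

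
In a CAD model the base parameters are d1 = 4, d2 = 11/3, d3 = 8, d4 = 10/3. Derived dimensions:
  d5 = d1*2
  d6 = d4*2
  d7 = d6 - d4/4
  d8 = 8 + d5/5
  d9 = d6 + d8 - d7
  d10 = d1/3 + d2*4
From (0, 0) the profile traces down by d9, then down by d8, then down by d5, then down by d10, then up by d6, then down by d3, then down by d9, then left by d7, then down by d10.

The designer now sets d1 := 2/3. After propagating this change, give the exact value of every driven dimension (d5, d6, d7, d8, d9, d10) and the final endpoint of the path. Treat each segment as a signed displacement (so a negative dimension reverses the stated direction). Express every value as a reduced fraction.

d5 = 4/3
d6 = 20/3
d7 = 35/6
d8 = 124/15
d9 = 91/10
d10 = 134/9
endpoint = (-35/6, -2651/45)

Apply edit: d1 := 2/3
  d5 = d1*2 = 4/3
  d6 = d4*2 = 20/3
  d7 = d6 - d4/4 = 35/6
  d8 = 8 + d5/5 = 124/15
  d9 = d6 + d8 - d7 = 91/10
  d10 = d1/3 + d2*4 = 134/9
Walk from origin (0, 0):
  seg 1: down by d9 = 91/10 → (0, -91/10)
  seg 2: down by d8 = 124/15 → (0, -521/30)
  seg 3: down by d5 = 4/3 → (0, -187/10)
  seg 4: down by d10 = 134/9 → (0, -3023/90)
  seg 5: up by d6 = 20/3 → (0, -2423/90)
  seg 6: down by d3 = 8 → (0, -3143/90)
  seg 7: down by d9 = 91/10 → (0, -1981/45)
  seg 8: left by d7 = 35/6 → (-35/6, -1981/45)
  seg 9: down by d10 = 134/9 → (-35/6, -2651/45)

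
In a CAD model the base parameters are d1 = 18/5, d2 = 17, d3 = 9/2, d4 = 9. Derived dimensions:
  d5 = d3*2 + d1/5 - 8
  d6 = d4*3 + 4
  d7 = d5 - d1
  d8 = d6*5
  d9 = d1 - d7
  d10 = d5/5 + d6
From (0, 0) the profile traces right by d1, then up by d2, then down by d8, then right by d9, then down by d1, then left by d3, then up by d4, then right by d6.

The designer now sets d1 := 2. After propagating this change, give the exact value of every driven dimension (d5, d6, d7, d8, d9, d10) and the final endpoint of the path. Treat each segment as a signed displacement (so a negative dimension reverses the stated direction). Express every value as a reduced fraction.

Apply edit: d1 := 2
  d5 = d3*2 + d1/5 - 8 = 7/5
  d6 = d4*3 + 4 = 31
  d7 = d5 - d1 = -3/5
  d8 = d6*5 = 155
  d9 = d1 - d7 = 13/5
  d10 = d5/5 + d6 = 782/25
Walk from origin (0, 0):
  seg 1: right by d1 = 2 → (2, 0)
  seg 2: up by d2 = 17 → (2, 17)
  seg 3: down by d8 = 155 → (2, -138)
  seg 4: right by d9 = 13/5 → (23/5, -138)
  seg 5: down by d1 = 2 → (23/5, -140)
  seg 6: left by d3 = 9/2 → (1/10, -140)
  seg 7: up by d4 = 9 → (1/10, -131)
  seg 8: right by d6 = 31 → (311/10, -131)

d5 = 7/5
d6 = 31
d7 = -3/5
d8 = 155
d9 = 13/5
d10 = 782/25
endpoint = (311/10, -131)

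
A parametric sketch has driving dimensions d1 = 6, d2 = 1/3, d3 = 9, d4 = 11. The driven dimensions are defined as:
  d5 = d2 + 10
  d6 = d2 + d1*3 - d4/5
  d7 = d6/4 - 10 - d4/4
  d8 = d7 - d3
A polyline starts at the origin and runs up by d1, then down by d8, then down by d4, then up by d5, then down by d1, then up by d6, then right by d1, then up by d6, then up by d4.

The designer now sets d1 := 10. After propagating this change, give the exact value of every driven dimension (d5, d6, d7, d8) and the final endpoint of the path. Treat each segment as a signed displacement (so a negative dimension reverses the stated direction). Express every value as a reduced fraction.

Apply edit: d1 := 10
  d5 = d2 + 10 = 31/3
  d6 = d2 + d1*3 - d4/5 = 422/15
  d7 = d6/4 - 10 - d4/4 = -343/60
  d8 = d7 - d3 = -883/60
Walk from origin (0, 0):
  seg 1: up by d1 = 10 → (0, 10)
  seg 2: down by d8 = -883/60 → (0, 1483/60)
  seg 3: down by d4 = 11 → (0, 823/60)
  seg 4: up by d5 = 31/3 → (0, 481/20)
  seg 5: down by d1 = 10 → (0, 281/20)
  seg 6: up by d6 = 422/15 → (0, 2531/60)
  seg 7: right by d1 = 10 → (10, 2531/60)
  seg 8: up by d6 = 422/15 → (10, 4219/60)
  seg 9: up by d4 = 11 → (10, 4879/60)

d5 = 31/3
d6 = 422/15
d7 = -343/60
d8 = -883/60
endpoint = (10, 4879/60)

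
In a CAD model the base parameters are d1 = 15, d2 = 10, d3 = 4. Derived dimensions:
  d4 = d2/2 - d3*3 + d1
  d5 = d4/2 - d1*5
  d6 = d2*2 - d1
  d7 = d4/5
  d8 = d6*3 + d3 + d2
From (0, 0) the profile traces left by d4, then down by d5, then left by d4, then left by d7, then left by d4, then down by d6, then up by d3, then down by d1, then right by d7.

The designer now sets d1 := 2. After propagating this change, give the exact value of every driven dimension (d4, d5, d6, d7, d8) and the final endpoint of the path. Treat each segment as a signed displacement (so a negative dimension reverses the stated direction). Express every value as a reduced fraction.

d4 = -5
d5 = -25/2
d6 = 18
d7 = -1
d8 = 68
endpoint = (15, -7/2)

Apply edit: d1 := 2
  d4 = d2/2 - d3*3 + d1 = -5
  d5 = d4/2 - d1*5 = -25/2
  d6 = d2*2 - d1 = 18
  d7 = d4/5 = -1
  d8 = d6*3 + d3 + d2 = 68
Walk from origin (0, 0):
  seg 1: left by d4 = -5 → (5, 0)
  seg 2: down by d5 = -25/2 → (5, 25/2)
  seg 3: left by d4 = -5 → (10, 25/2)
  seg 4: left by d7 = -1 → (11, 25/2)
  seg 5: left by d4 = -5 → (16, 25/2)
  seg 6: down by d6 = 18 → (16, -11/2)
  seg 7: up by d3 = 4 → (16, -3/2)
  seg 8: down by d1 = 2 → (16, -7/2)
  seg 9: right by d7 = -1 → (15, -7/2)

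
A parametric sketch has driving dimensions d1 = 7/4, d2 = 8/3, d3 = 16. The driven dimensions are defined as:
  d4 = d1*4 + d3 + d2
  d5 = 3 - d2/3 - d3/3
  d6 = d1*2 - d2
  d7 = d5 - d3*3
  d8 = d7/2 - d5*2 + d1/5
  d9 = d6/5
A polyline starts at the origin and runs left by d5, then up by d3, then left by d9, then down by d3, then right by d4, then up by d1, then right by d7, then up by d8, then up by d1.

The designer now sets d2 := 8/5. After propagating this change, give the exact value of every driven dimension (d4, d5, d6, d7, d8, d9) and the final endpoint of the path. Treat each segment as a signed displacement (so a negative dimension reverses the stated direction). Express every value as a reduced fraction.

Apply edit: d2 := 8/5
  d4 = d1*4 + d3 + d2 = 123/5
  d5 = 3 - d2/3 - d3/3 = -43/15
  d6 = d1*2 - d2 = 19/10
  d7 = d5 - d3*3 = -763/15
  d8 = d7/2 - d5*2 + d1/5 = -387/20
  d9 = d6/5 = 19/50
Walk from origin (0, 0):
  seg 1: left by d5 = -43/15 → (43/15, 0)
  seg 2: up by d3 = 16 → (43/15, 16)
  seg 3: left by d9 = 19/50 → (373/150, 16)
  seg 4: down by d3 = 16 → (373/150, 0)
  seg 5: right by d4 = 123/5 → (4063/150, 0)
  seg 6: up by d1 = 7/4 → (4063/150, 7/4)
  seg 7: right by d7 = -763/15 → (-1189/50, 7/4)
  seg 8: up by d8 = -387/20 → (-1189/50, -88/5)
  seg 9: up by d1 = 7/4 → (-1189/50, -317/20)

d4 = 123/5
d5 = -43/15
d6 = 19/10
d7 = -763/15
d8 = -387/20
d9 = 19/50
endpoint = (-1189/50, -317/20)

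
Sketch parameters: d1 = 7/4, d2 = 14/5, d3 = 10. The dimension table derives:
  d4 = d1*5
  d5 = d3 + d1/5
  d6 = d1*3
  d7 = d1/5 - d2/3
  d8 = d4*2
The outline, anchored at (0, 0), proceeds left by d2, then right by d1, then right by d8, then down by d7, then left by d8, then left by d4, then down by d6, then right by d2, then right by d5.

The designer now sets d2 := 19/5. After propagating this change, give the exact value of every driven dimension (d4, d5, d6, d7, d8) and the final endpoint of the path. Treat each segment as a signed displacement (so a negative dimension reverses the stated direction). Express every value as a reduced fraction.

d4 = 35/4
d5 = 207/20
d6 = 21/4
d7 = -11/12
d8 = 35/2
endpoint = (67/20, -13/3)

Apply edit: d2 := 19/5
  d4 = d1*5 = 35/4
  d5 = d3 + d1/5 = 207/20
  d6 = d1*3 = 21/4
  d7 = d1/5 - d2/3 = -11/12
  d8 = d4*2 = 35/2
Walk from origin (0, 0):
  seg 1: left by d2 = 19/5 → (-19/5, 0)
  seg 2: right by d1 = 7/4 → (-41/20, 0)
  seg 3: right by d8 = 35/2 → (309/20, 0)
  seg 4: down by d7 = -11/12 → (309/20, 11/12)
  seg 5: left by d8 = 35/2 → (-41/20, 11/12)
  seg 6: left by d4 = 35/4 → (-54/5, 11/12)
  seg 7: down by d6 = 21/4 → (-54/5, -13/3)
  seg 8: right by d2 = 19/5 → (-7, -13/3)
  seg 9: right by d5 = 207/20 → (67/20, -13/3)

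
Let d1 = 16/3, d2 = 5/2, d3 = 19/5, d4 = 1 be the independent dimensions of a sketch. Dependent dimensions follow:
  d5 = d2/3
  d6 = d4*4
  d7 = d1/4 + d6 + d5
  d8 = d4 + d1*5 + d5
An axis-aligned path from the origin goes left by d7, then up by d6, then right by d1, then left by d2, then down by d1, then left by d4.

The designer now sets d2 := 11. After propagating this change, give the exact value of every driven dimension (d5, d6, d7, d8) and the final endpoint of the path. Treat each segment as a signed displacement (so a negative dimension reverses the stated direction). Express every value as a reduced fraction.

d5 = 11/3
d6 = 4
d7 = 9
d8 = 94/3
endpoint = (-47/3, -4/3)

Apply edit: d2 := 11
  d5 = d2/3 = 11/3
  d6 = d4*4 = 4
  d7 = d1/4 + d6 + d5 = 9
  d8 = d4 + d1*5 + d5 = 94/3
Walk from origin (0, 0):
  seg 1: left by d7 = 9 → (-9, 0)
  seg 2: up by d6 = 4 → (-9, 4)
  seg 3: right by d1 = 16/3 → (-11/3, 4)
  seg 4: left by d2 = 11 → (-44/3, 4)
  seg 5: down by d1 = 16/3 → (-44/3, -4/3)
  seg 6: left by d4 = 1 → (-47/3, -4/3)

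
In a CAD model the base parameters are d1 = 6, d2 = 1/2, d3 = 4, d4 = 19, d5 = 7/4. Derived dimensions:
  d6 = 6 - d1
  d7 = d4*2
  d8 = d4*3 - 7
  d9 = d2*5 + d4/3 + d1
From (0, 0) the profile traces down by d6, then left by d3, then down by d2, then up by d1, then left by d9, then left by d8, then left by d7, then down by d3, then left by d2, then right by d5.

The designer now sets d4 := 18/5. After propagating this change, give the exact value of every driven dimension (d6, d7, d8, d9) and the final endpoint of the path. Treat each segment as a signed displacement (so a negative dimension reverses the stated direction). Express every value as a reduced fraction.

Apply edit: d4 := 18/5
  d6 = 6 - d1 = 0
  d7 = d4*2 = 36/5
  d8 = d4*3 - 7 = 19/5
  d9 = d2*5 + d4/3 + d1 = 97/10
Walk from origin (0, 0):
  seg 1: down by d6 = 0 → (0, 0)
  seg 2: left by d3 = 4 → (-4, 0)
  seg 3: down by d2 = 1/2 → (-4, -1/2)
  seg 4: up by d1 = 6 → (-4, 11/2)
  seg 5: left by d9 = 97/10 → (-137/10, 11/2)
  seg 6: left by d8 = 19/5 → (-35/2, 11/2)
  seg 7: left by d7 = 36/5 → (-247/10, 11/2)
  seg 8: down by d3 = 4 → (-247/10, 3/2)
  seg 9: left by d2 = 1/2 → (-126/5, 3/2)
  seg 10: right by d5 = 7/4 → (-469/20, 3/2)

d6 = 0
d7 = 36/5
d8 = 19/5
d9 = 97/10
endpoint = (-469/20, 3/2)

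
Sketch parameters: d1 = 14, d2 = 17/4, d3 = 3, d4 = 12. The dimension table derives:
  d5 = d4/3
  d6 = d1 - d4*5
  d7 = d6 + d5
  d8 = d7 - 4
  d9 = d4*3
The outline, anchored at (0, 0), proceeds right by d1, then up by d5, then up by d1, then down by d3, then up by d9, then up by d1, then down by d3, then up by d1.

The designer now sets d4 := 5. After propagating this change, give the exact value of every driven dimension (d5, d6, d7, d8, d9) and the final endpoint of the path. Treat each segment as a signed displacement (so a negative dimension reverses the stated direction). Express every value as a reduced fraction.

d5 = 5/3
d6 = -11
d7 = -28/3
d8 = -40/3
d9 = 15
endpoint = (14, 158/3)

Apply edit: d4 := 5
  d5 = d4/3 = 5/3
  d6 = d1 - d4*5 = -11
  d7 = d6 + d5 = -28/3
  d8 = d7 - 4 = -40/3
  d9 = d4*3 = 15
Walk from origin (0, 0):
  seg 1: right by d1 = 14 → (14, 0)
  seg 2: up by d5 = 5/3 → (14, 5/3)
  seg 3: up by d1 = 14 → (14, 47/3)
  seg 4: down by d3 = 3 → (14, 38/3)
  seg 5: up by d9 = 15 → (14, 83/3)
  seg 6: up by d1 = 14 → (14, 125/3)
  seg 7: down by d3 = 3 → (14, 116/3)
  seg 8: up by d1 = 14 → (14, 158/3)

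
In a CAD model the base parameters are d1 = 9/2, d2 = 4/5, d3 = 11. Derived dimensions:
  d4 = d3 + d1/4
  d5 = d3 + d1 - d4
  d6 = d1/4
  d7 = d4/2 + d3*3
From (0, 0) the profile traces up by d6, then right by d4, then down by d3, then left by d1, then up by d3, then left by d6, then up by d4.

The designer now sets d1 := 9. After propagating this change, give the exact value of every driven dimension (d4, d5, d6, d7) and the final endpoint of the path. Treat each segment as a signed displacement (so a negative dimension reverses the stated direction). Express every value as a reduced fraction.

Apply edit: d1 := 9
  d4 = d3 + d1/4 = 53/4
  d5 = d3 + d1 - d4 = 27/4
  d6 = d1/4 = 9/4
  d7 = d4/2 + d3*3 = 317/8
Walk from origin (0, 0):
  seg 1: up by d6 = 9/4 → (0, 9/4)
  seg 2: right by d4 = 53/4 → (53/4, 9/4)
  seg 3: down by d3 = 11 → (53/4, -35/4)
  seg 4: left by d1 = 9 → (17/4, -35/4)
  seg 5: up by d3 = 11 → (17/4, 9/4)
  seg 6: left by d6 = 9/4 → (2, 9/4)
  seg 7: up by d4 = 53/4 → (2, 31/2)

d4 = 53/4
d5 = 27/4
d6 = 9/4
d7 = 317/8
endpoint = (2, 31/2)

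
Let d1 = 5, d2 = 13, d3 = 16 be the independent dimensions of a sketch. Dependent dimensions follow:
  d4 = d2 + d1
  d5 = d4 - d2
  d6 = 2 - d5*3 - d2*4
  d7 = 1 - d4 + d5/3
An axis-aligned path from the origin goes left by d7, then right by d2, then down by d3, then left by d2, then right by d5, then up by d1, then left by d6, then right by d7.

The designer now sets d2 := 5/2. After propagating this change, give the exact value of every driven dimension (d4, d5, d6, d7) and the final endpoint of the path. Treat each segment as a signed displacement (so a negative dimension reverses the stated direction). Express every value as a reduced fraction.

Apply edit: d2 := 5/2
  d4 = d2 + d1 = 15/2
  d5 = d4 - d2 = 5
  d6 = 2 - d5*3 - d2*4 = -23
  d7 = 1 - d4 + d5/3 = -29/6
Walk from origin (0, 0):
  seg 1: left by d7 = -29/6 → (29/6, 0)
  seg 2: right by d2 = 5/2 → (22/3, 0)
  seg 3: down by d3 = 16 → (22/3, -16)
  seg 4: left by d2 = 5/2 → (29/6, -16)
  seg 5: right by d5 = 5 → (59/6, -16)
  seg 6: up by d1 = 5 → (59/6, -11)
  seg 7: left by d6 = -23 → (197/6, -11)
  seg 8: right by d7 = -29/6 → (28, -11)

d4 = 15/2
d5 = 5
d6 = -23
d7 = -29/6
endpoint = (28, -11)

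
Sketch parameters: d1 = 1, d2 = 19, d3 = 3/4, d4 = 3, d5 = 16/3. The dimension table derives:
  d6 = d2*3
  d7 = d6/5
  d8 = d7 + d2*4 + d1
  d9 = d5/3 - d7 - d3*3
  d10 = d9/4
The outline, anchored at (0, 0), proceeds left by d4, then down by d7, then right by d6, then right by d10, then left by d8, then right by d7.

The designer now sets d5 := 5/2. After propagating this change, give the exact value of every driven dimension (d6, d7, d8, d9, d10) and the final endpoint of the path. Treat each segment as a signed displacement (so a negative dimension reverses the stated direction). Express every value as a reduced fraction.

Apply edit: d5 := 5/2
  d6 = d2*3 = 57
  d7 = d6/5 = 57/5
  d8 = d7 + d2*4 + d1 = 442/5
  d9 = d5/3 - d7 - d3*3 = -769/60
  d10 = d9/4 = -769/240
Walk from origin (0, 0):
  seg 1: left by d4 = 3 → (-3, 0)
  seg 2: down by d7 = 57/5 → (-3, -57/5)
  seg 3: right by d6 = 57 → (54, -57/5)
  seg 4: right by d10 = -769/240 → (12191/240, -57/5)
  seg 5: left by d8 = 442/5 → (-1805/48, -57/5)
  seg 6: right by d7 = 57/5 → (-6289/240, -57/5)

d6 = 57
d7 = 57/5
d8 = 442/5
d9 = -769/60
d10 = -769/240
endpoint = (-6289/240, -57/5)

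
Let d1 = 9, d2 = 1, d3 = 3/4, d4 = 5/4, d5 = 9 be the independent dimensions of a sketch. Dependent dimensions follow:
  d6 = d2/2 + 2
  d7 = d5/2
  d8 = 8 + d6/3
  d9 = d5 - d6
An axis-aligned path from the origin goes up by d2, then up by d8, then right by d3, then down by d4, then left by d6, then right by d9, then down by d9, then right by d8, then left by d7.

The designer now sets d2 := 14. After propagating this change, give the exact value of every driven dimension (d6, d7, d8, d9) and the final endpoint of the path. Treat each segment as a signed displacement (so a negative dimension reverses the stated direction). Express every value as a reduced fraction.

Apply edit: d2 := 14
  d6 = d2/2 + 2 = 9
  d7 = d5/2 = 9/2
  d8 = 8 + d6/3 = 11
  d9 = d5 - d6 = 0
Walk from origin (0, 0):
  seg 1: up by d2 = 14 → (0, 14)
  seg 2: up by d8 = 11 → (0, 25)
  seg 3: right by d3 = 3/4 → (3/4, 25)
  seg 4: down by d4 = 5/4 → (3/4, 95/4)
  seg 5: left by d6 = 9 → (-33/4, 95/4)
  seg 6: right by d9 = 0 → (-33/4, 95/4)
  seg 7: down by d9 = 0 → (-33/4, 95/4)
  seg 8: right by d8 = 11 → (11/4, 95/4)
  seg 9: left by d7 = 9/2 → (-7/4, 95/4)

d6 = 9
d7 = 9/2
d8 = 11
d9 = 0
endpoint = (-7/4, 95/4)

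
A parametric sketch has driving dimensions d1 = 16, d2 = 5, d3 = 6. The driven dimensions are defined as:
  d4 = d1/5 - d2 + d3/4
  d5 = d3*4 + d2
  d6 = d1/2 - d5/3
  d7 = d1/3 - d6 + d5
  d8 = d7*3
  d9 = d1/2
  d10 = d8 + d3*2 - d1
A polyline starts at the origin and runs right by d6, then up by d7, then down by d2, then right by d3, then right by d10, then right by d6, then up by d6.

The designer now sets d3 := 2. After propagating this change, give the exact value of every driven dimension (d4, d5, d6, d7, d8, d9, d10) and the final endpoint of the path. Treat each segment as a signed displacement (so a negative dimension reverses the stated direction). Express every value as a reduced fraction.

d4 = -13/10
d5 = 13
d6 = 11/3
d7 = 44/3
d8 = 44
d9 = 8
d10 = 32
endpoint = (124/3, 40/3)

Apply edit: d3 := 2
  d4 = d1/5 - d2 + d3/4 = -13/10
  d5 = d3*4 + d2 = 13
  d6 = d1/2 - d5/3 = 11/3
  d7 = d1/3 - d6 + d5 = 44/3
  d8 = d7*3 = 44
  d9 = d1/2 = 8
  d10 = d8 + d3*2 - d1 = 32
Walk from origin (0, 0):
  seg 1: right by d6 = 11/3 → (11/3, 0)
  seg 2: up by d7 = 44/3 → (11/3, 44/3)
  seg 3: down by d2 = 5 → (11/3, 29/3)
  seg 4: right by d3 = 2 → (17/3, 29/3)
  seg 5: right by d10 = 32 → (113/3, 29/3)
  seg 6: right by d6 = 11/3 → (124/3, 29/3)
  seg 7: up by d6 = 11/3 → (124/3, 40/3)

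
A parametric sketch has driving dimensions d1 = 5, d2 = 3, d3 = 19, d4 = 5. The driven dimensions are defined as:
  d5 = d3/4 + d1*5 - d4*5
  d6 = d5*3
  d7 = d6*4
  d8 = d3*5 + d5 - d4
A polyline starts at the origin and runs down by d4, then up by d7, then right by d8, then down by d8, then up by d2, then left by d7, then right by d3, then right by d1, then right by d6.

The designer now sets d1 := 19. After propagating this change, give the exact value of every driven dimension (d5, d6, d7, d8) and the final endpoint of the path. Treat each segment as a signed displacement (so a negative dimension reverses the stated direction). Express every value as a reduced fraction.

Apply edit: d1 := 19
  d5 = d3/4 + d1*5 - d4*5 = 299/4
  d6 = d5*3 = 897/4
  d7 = d6*4 = 897
  d8 = d3*5 + d5 - d4 = 659/4
Walk from origin (0, 0):
  seg 1: down by d4 = 5 → (0, -5)
  seg 2: up by d7 = 897 → (0, 892)
  seg 3: right by d8 = 659/4 → (659/4, 892)
  seg 4: down by d8 = 659/4 → (659/4, 2909/4)
  seg 5: up by d2 = 3 → (659/4, 2921/4)
  seg 6: left by d7 = 897 → (-2929/4, 2921/4)
  seg 7: right by d3 = 19 → (-2853/4, 2921/4)
  seg 8: right by d1 = 19 → (-2777/4, 2921/4)
  seg 9: right by d6 = 897/4 → (-470, 2921/4)

d5 = 299/4
d6 = 897/4
d7 = 897
d8 = 659/4
endpoint = (-470, 2921/4)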